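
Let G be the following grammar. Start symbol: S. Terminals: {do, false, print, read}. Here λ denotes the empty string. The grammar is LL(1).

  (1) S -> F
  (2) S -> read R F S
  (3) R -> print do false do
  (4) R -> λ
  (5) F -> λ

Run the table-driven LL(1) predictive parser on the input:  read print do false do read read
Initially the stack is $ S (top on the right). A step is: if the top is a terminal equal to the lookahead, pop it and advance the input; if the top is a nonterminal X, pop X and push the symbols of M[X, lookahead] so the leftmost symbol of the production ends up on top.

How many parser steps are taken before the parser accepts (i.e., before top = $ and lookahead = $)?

step 1: stack=$ S  input=read print do false do read read $  — expand S -> read R F S
step 2: stack=$ S F R read  input=read print do false do read read $  — match read
step 3: stack=$ S F R  input=print do false do read read $  — expand R -> print do false do
step 4: stack=$ S F do false do print  input=print do false do read read $  — match print
step 5: stack=$ S F do false do  input=do false do read read $  — match do
step 6: stack=$ S F do false  input=false do read read $  — match false
step 7: stack=$ S F do  input=do read read $  — match do
step 8: stack=$ S F  input=read read $  — expand F -> λ
step 9: stack=$ S  input=read read $  — expand S -> read R F S
step 10: stack=$ S F R read  input=read read $  — match read
step 11: stack=$ S F R  input=read $  — expand R -> λ
step 12: stack=$ S F  input=read $  — expand F -> λ
step 13: stack=$ S  input=read $  — expand S -> read R F S
step 14: stack=$ S F R read  input=read $  — match read
step 15: stack=$ S F R  input=$  — expand R -> λ
step 16: stack=$ S F  input=$  — expand F -> λ
step 17: stack=$ S  input=$  — expand S -> F
step 18: stack=$ F  input=$  — expand F -> λ
Accept reached after 18 steps.

18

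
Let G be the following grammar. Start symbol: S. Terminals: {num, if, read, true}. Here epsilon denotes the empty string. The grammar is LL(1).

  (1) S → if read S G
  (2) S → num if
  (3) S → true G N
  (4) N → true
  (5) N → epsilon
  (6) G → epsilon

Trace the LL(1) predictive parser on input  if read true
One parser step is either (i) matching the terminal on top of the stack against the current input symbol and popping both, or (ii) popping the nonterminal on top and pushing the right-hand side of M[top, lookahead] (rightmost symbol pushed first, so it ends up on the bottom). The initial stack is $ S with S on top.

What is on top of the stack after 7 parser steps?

G

     Stack          Input           Action
  1  $ S            if read true $  expand S → if read S G
  2  $ G S read if  if read true $  match if
  3  $ G S read     read true $     match read
  4  $ G S          true $          expand S → true G N
  5  $ G N G true   true $          match true
  6  $ G N G        $               expand G → epsilon
  7  $ G N          $               expand N → epsilon
Stack after step 7: $ G (top = G).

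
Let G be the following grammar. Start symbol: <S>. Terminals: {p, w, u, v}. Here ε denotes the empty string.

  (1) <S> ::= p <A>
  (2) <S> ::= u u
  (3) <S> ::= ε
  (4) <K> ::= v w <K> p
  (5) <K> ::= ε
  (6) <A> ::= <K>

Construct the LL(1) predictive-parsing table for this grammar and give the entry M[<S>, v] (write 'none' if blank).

FIRST(<S>): from <S>::=p <A> we get {p}; from <S>::=u u we get {u}; from <S>::=ε we get {ε}. So FIRST(<S>) = {ε, p, u}.
FIRST(<K>): from <K>::=v w <K> p we get {v}; from <K>::=ε we get {ε}. So FIRST(<K>) = {ε, v}.
FIRST(<A>): from <A>::=<K> we get {ε, v}. So FIRST(<A>) = {ε, v}.
FOLLOW(<S>) includes $ since <S> is the start symbol.
FOLLOW(<S>): <S> appears on no right-hand side. Thus FOLLOW(<S>) = {$}.
For <S> ::= p <A>: FIRST(p <A>) = {p}, so it goes in M[<S>, t] for t ∈ {p}.
For <S> ::= u u: FIRST(u u) = {u}, so it goes in M[<S>, t] for t ∈ {u}.
For <S> ::= ε: FIRST(ε) = {ε}, so it goes in M[<S>, t] for t ∈ {}; since ε ∈ FIRST, also for every t ∈ FOLLOW(<S>) = {$}.
None of these place a production in M[<S>, v].

none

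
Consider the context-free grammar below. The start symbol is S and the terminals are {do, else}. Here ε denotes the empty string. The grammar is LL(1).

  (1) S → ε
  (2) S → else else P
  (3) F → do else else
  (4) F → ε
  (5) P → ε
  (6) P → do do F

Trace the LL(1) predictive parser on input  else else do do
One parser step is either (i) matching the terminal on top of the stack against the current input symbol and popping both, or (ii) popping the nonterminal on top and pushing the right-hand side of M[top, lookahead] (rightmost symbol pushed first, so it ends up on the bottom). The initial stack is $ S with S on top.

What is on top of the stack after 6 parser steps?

F

     Stack          Input              Action
  1  $ S            else else do do $  expand S → else else P
  2  $ P else else  else else do do $  match else
  3  $ P else       else do do $       match else
  4  $ P            do do $            expand P → do do F
  5  $ F do do      do do $            match do
  6  $ F do         do $               match do
Stack after step 6: $ F (top = F).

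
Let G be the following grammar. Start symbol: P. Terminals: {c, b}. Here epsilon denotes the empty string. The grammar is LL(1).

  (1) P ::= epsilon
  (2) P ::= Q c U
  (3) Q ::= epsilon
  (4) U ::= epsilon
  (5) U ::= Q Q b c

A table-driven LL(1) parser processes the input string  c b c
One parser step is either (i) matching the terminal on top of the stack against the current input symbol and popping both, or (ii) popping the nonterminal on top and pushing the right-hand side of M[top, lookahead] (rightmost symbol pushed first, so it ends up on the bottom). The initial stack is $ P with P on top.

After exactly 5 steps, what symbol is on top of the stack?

step 1: stack=$ P  input=c b c $  — expand P ::= Q c U
step 2: stack=$ U c Q  input=c b c $  — expand Q ::= epsilon
step 3: stack=$ U c  input=c b c $  — match c
step 4: stack=$ U  input=b c $  — expand U ::= Q Q b c
step 5: stack=$ c b Q Q  input=b c $  — expand Q ::= epsilon
Stack after step 5: $ c b Q (top = Q).

Q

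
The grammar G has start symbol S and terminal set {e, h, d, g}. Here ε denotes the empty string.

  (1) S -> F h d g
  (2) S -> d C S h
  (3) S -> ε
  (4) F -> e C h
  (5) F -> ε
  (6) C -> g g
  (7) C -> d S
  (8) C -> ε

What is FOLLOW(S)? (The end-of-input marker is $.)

FIRST(F): from F->e C h we get {e}; from F->ε we get {ε}. So FIRST(F) = {ε, e}.
FIRST(C): from C->g g we get {g}; from C->d S we get {d}; from C->ε we get {ε}. So FIRST(C) = {ε, d, g}.
FIRST(S): from S->F h d g we get {e, h}; from S->d C S h we get {d}; from S->ε we get {ε}. So FIRST(S) = {ε, d, e, h}.
FOLLOW(S) includes $ since S is the start symbol.
FOLLOW(F): in S->F h d g, F is followed by h d g with FIRST {h}. Thus FOLLOW(F) = {h}.
FOLLOW(C): in S->d C S h, C is followed by S h with FIRST {d, e, h}; in F->e C h, C is followed by h with FIRST {h}. Thus FOLLOW(C) = {d, e, h}.
FOLLOW(S): in S->d C S h, S is followed by h with FIRST {h}; in C->d S, the suffix after S is empty, so FOLLOW(S) ⊇ FOLLOW(C) = {d, e, h}. Thus FOLLOW(S) = {$, d, e, h}.

{$, d, e, h}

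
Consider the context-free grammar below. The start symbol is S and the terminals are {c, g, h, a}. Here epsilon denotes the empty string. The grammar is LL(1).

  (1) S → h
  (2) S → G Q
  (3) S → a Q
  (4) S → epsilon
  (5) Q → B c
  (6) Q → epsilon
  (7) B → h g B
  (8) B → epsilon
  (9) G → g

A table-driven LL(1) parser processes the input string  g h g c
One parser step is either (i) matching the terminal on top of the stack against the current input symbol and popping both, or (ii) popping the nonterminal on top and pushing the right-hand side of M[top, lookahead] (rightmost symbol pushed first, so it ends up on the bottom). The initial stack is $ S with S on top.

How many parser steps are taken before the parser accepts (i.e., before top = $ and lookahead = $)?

9

step 1: stack=$ S  input=g h g c $  — expand S → G Q
step 2: stack=$ Q G  input=g h g c $  — expand G → g
step 3: stack=$ Q g  input=g h g c $  — match g
step 4: stack=$ Q  input=h g c $  — expand Q → B c
step 5: stack=$ c B  input=h g c $  — expand B → h g B
step 6: stack=$ c B g h  input=h g c $  — match h
step 7: stack=$ c B g  input=g c $  — match g
step 8: stack=$ c B  input=c $  — expand B → epsilon
step 9: stack=$ c  input=c $  — match c
Accept reached after 9 steps.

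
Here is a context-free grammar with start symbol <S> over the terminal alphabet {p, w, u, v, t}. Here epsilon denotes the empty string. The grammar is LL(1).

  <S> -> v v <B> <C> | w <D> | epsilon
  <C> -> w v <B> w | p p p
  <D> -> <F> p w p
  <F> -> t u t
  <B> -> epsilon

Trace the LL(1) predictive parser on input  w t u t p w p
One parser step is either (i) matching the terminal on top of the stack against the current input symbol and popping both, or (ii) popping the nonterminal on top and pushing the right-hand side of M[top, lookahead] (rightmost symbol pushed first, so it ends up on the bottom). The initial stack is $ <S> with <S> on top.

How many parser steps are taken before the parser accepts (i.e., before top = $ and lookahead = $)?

10

step 1: stack=$ <S>  input=w t u t p w p $  — expand <S> -> w <D>
step 2: stack=$ <D> w  input=w t u t p w p $  — match w
step 3: stack=$ <D>  input=t u t p w p $  — expand <D> -> <F> p w p
step 4: stack=$ p w p <F>  input=t u t p w p $  — expand <F> -> t u t
step 5: stack=$ p w p t u t  input=t u t p w p $  — match t
step 6: stack=$ p w p t u  input=u t p w p $  — match u
step 7: stack=$ p w p t  input=t p w p $  — match t
step 8: stack=$ p w p  input=p w p $  — match p
step 9: stack=$ p w  input=w p $  — match w
step 10: stack=$ p  input=p $  — match p
Accept reached after 10 steps.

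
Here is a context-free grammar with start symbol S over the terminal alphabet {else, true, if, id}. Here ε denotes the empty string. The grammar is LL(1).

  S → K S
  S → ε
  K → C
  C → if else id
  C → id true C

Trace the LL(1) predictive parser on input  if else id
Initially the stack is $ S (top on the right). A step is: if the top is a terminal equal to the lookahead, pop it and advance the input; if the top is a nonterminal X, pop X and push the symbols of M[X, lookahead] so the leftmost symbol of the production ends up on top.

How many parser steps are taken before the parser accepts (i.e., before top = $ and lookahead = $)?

7

step 1: stack=$ S  input=if else id $  — expand S → K S
step 2: stack=$ S K  input=if else id $  — expand K → C
step 3: stack=$ S C  input=if else id $  — expand C → if else id
step 4: stack=$ S id else if  input=if else id $  — match if
step 5: stack=$ S id else  input=else id $  — match else
step 6: stack=$ S id  input=id $  — match id
step 7: stack=$ S  input=$  — expand S → ε
Accept reached after 7 steps.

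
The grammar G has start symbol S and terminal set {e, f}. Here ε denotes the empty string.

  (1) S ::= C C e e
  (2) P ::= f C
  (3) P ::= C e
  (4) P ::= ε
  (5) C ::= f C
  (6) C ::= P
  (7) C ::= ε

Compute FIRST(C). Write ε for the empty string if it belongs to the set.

FIRST(S): from S::=C C e e we get {e, f}. So FIRST(S) = {e, f}.
FIRST(P): from P::=f C we get {f}; from P::=C e we get {e, f}; from P::=ε we get {ε}. So FIRST(P) = {ε, e, f}.
FIRST(C): from C::=f C we get {f}; from C::=P we get {ε, e, f}; from C::=ε we get {ε}. So FIRST(C) = {ε, e, f}.

{ε, e, f}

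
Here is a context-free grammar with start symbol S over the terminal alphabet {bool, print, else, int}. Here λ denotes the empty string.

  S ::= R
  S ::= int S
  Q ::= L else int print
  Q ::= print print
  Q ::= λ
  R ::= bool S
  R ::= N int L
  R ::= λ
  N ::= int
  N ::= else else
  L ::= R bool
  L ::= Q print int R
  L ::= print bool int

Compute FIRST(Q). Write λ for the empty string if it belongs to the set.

{λ, bool, else, int, print}

FIRST(N) = {else, int}
FIRST(R) = {λ, bool, else, int}  (via N int L)
FIRST(S) = {λ, bool, else, int}  (via R)
FIRST(Q) = {λ, bool, else, int, print}  (via L else int print)
FIRST(L) = {bool, else, int, print}  (via R bool, Q print int R)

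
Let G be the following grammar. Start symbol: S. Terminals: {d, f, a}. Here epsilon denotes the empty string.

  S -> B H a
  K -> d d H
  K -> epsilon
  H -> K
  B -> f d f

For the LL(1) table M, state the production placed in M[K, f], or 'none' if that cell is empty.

none

FIRST(K) = {epsilon, d}
FIRST(B) = {f}
FIRST(S) = {f}  (via B H a)
FIRST(H) = {epsilon, d}  (via K)
FOLLOW(S) includes $ since S is the start symbol.
FOLLOW(K): in H->K, the suffix after K is empty, so FOLLOW(K) ⊇ FOLLOW(H) = {a}. Thus FOLLOW(K) = {a}.
FOLLOW(H): in S->B H a, H is followed by a with FIRST {a}; in K->d d H, the suffix after H is empty, so FOLLOW(H) ⊇ FOLLOW(K) = {a}. Thus FOLLOW(H) = {a}.
For K -> d d H: FIRST(d d H) = {d}, so it goes in M[K, t] for t ∈ {d}.
For K -> epsilon: FIRST(epsilon) = {epsilon}, so it goes in M[K, t] for t ∈ {}; since epsilon ∈ FIRST, also for every t ∈ FOLLOW(K) = {a}.
None of these place a production in M[K, f].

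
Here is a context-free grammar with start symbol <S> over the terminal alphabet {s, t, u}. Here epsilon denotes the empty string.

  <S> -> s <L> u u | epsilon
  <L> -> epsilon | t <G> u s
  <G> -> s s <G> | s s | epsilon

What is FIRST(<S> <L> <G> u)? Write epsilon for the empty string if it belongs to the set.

{s, t, u}

FIRST(<S>) = {epsilon, s}
FIRST(<L>) = {epsilon, t}
FIRST(<G>) = {epsilon, s}
FIRST(<S> <L> <G> u): take FIRST of each symbol in turn, carrying on past any symbol whose FIRST contains epsilon; result {s, t, u}.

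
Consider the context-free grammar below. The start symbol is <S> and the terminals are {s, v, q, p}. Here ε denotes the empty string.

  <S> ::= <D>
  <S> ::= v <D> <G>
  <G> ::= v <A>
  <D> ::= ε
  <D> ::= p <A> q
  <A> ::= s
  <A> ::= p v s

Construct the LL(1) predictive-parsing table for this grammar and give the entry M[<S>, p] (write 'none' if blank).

<S> ::= <D>

FIRST(<G>) = {v}
FIRST(<D>) = {ε, p}
FIRST(<A>) = {p, s}
FIRST(<S>) = {ε, p, v}  (via <D>)
FOLLOW(<S>) includes $ since <S> is the start symbol.
FOLLOW(<S>): <S> appears on no right-hand side. Thus FOLLOW(<S>) = {$}.
For <S> ::= <D>: FIRST(<D>) = {ε, p}, so it goes in M[<S>, t] for t ∈ {p}; since ε ∈ FIRST, also for every t ∈ FOLLOW(<S>) = {$}.
For <S> ::= v <D> <G>: FIRST(v <D> <G>) = {v}, so it goes in M[<S>, t] for t ∈ {v}.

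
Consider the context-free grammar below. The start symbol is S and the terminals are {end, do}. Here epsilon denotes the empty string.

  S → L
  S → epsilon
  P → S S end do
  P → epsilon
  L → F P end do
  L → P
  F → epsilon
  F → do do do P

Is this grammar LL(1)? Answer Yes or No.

FIRST(S) = {epsilon, do, end}
FIRST(P) = {epsilon, do, end}
FIRST(L) = {epsilon, do, end}
FIRST(F) = {epsilon, do}
FOLLOW(S) = {$, do, end}
FOLLOW(P) = {$, do, end}
FOLLOW(L) = {$, do, end}
FOLLOW(F) = {do, end}
Cell M[F, do] receives both F → epsilon and F → do do do P — the grammar is not LL(1).

No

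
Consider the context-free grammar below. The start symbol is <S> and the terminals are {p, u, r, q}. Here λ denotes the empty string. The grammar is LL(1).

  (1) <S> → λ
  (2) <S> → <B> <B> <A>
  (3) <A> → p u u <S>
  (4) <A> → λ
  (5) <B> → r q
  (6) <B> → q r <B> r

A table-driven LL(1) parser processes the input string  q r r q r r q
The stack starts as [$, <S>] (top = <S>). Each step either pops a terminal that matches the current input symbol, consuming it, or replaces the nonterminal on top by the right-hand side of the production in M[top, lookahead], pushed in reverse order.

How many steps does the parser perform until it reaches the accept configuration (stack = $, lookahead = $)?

12

      Stack                Input            Action
   1  $ <S>                q r r q r r q $  expand <S> → <B> <B> <A>
   2  $ <A> <B> <B>        q r r q r r q $  expand <B> → q r <B> r
   3  $ <A> <B> r <B> r q  q r r q r r q $  match q
   4  $ <A> <B> r <B> r    r r q r r q $    match r
   5  $ <A> <B> r <B>      r q r r q $      expand <B> → r q
   6  $ <A> <B> r q r      r q r r q $      match r
   7  $ <A> <B> r q        q r r q $        match q
   8  $ <A> <B> r          r r q $          match r
   9  $ <A> <B>            r q $            expand <B> → r q
  10  $ <A> q r            r q $            match r
  11  $ <A> q              q $              match q
  12  $ <A>                $                expand <A> → λ
Accept reached after 12 steps.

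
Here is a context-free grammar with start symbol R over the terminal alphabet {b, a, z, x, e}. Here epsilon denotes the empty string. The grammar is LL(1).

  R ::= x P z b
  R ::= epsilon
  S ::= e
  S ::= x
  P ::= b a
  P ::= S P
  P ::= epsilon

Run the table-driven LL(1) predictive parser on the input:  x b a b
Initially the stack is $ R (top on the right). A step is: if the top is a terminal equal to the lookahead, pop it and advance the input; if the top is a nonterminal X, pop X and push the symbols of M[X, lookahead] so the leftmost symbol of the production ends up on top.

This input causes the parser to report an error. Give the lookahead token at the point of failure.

     Stack      Input      Action
  1  $ R        x b a b $  expand R ::= x P z b
  2  $ b z P x  x b a b $  match x
  3  $ b z P    b a b $    expand P ::= b a
  4  $ b z a b  b a b $    match b
  5  $ b z a    a b $      match a
  6  $ b z      b $        error: top is terminal z but lookahead is b

b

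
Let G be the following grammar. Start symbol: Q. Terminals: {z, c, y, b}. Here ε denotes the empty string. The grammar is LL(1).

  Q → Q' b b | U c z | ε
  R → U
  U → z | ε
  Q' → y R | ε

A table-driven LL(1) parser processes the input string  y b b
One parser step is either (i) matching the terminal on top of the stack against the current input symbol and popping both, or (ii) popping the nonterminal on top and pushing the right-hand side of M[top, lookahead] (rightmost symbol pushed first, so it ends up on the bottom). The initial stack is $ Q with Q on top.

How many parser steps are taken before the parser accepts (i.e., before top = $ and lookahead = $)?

7

step 1: stack=$ Q  input=y b b $  — expand Q → Q' b b
step 2: stack=$ b b Q'  input=y b b $  — expand Q' → y R
step 3: stack=$ b b R y  input=y b b $  — match y
step 4: stack=$ b b R  input=b b $  — expand R → U
step 5: stack=$ b b U  input=b b $  — expand U → ε
step 6: stack=$ b b  input=b b $  — match b
step 7: stack=$ b  input=b $  — match b
Accept reached after 7 steps.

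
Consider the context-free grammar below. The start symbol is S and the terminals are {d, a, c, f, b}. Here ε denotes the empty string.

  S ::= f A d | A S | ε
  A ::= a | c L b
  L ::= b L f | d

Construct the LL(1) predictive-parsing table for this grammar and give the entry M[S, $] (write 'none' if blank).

FIRST(A): from A::=a we get {a}; from A::=c L b we get {c}. So FIRST(A) = {a, c}.
FIRST(L): from L::=b L f we get {b}; from L::=d we get {d}. So FIRST(L) = {b, d}.
FIRST(S): from S::=f A d we get {f}; from S::=A S we get {a, c}; from S::=ε we get {ε}. So FIRST(S) = {ε, a, c, f}.
FOLLOW(S) includes $ since S is the start symbol.
FOLLOW(S): in S::=A S, the suffix after S is empty (adds nothing new). Thus FOLLOW(S) = {$}.
For S ::= f A d: FIRST(f A d) = {f}, so it goes in M[S, t] for t ∈ {f}.
For S ::= A S: FIRST(A S) = {a, c}, so it goes in M[S, t] for t ∈ {a, c}.
For S ::= ε: FIRST(ε) = {ε}, so it goes in M[S, t] for t ∈ {}; since ε ∈ FIRST, also for every t ∈ FOLLOW(S) = {$}.

S ::= ε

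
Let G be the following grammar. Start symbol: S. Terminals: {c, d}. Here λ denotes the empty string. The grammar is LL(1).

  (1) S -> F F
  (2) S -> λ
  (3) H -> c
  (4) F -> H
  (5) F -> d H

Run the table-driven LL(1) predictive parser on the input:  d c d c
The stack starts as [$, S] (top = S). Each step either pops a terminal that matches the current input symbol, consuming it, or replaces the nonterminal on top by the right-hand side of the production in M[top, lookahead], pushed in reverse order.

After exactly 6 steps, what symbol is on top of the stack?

d

step 1: stack=$ S  input=d c d c $  — expand S -> F F
step 2: stack=$ F F  input=d c d c $  — expand F -> d H
step 3: stack=$ F H d  input=d c d c $  — match d
step 4: stack=$ F H  input=c d c $  — expand H -> c
step 5: stack=$ F c  input=c d c $  — match c
step 6: stack=$ F  input=d c $  — expand F -> d H
Stack after step 6: $ H d (top = d).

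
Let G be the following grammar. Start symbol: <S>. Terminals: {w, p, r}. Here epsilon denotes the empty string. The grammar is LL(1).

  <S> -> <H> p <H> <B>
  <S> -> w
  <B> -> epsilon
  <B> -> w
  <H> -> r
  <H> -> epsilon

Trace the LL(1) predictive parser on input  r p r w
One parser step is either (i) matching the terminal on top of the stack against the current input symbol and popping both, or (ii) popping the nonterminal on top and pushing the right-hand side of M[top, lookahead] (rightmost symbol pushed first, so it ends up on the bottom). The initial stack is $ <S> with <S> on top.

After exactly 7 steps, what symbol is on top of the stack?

w

     Stack            Input      Action
  1  $ <S>            r p r w $  expand <S> -> <H> p <H> <B>
  2  $ <B> <H> p <H>  r p r w $  expand <H> -> r
  3  $ <B> <H> p r    r p r w $  match r
  4  $ <B> <H> p      p r w $    match p
  5  $ <B> <H>        r w $      expand <H> -> r
  6  $ <B> r          r w $      match r
  7  $ <B>            w $        expand <B> -> w
Stack after step 7: $ w (top = w).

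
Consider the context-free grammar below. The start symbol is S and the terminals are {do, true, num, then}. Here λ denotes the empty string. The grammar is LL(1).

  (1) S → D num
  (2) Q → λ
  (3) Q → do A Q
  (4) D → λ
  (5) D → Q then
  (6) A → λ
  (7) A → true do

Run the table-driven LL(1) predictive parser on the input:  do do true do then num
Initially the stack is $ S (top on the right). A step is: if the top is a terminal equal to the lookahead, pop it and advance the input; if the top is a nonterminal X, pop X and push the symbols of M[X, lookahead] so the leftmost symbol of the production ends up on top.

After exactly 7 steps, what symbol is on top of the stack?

A

     Stack              Input                     Action
  1  $ S                do do true do then num $  expand S → D num
  2  $ num D            do do true do then num $  expand D → Q then
  3  $ num then Q       do do true do then num $  expand Q → do A Q
  4  $ num then Q A do  do do true do then num $  match do
  5  $ num then Q A     do true do then num $     expand A → λ
  6  $ num then Q       do true do then num $     expand Q → do A Q
  7  $ num then Q A do  do true do then num $     match do
Stack after step 7: $ num then Q A (top = A).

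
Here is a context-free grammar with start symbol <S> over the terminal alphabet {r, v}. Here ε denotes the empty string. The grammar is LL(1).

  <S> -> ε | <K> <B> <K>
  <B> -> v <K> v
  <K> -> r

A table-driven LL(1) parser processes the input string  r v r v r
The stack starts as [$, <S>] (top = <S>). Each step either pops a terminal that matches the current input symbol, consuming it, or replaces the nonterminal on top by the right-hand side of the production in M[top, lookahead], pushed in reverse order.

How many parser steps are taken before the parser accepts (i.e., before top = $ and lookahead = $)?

      Stack          Input        Action
   1  $ <S>          r v r v r $  expand <S> -> <K> <B> <K>
   2  $ <K> <B> <K>  r v r v r $  expand <K> -> r
   3  $ <K> <B> r    r v r v r $  match r
   4  $ <K> <B>      v r v r $    expand <B> -> v <K> v
   5  $ <K> v <K> v  v r v r $    match v
   6  $ <K> v <K>    r v r $      expand <K> -> r
   7  $ <K> v r      r v r $      match r
   8  $ <K> v        v r $        match v
   9  $ <K>          r $          expand <K> -> r
  10  $ r            r $          match r
Accept reached after 10 steps.

10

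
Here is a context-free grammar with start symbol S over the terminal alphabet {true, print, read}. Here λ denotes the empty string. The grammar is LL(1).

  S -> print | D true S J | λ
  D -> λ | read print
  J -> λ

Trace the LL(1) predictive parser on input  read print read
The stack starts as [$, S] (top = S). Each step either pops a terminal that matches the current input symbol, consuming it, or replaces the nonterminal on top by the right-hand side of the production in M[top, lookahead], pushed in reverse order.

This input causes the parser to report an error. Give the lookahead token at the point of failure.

     Stack                  Input              Action
  1  $ S                    read print read $  expand S -> D true S J
  2  $ J S true D           read print read $  expand D -> read print
  3  $ J S true print read  read print read $  match read
  4  $ J S true print       print read $       match print
  5  $ J S true             read $             error: top is terminal true but lookahead is read

read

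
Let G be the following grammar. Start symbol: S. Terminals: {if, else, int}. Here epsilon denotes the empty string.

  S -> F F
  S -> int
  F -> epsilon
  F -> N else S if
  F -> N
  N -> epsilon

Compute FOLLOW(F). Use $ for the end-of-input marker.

FIRST(N): from N->epsilon we get {epsilon}. So FIRST(N) = {epsilon}.
FIRST(F): from F->epsilon we get {epsilon}; from F->N else S if we get {else}; from F->N we get {epsilon}. So FIRST(F) = {epsilon, else}.
FIRST(S): from S->F F we get {epsilon, else}; from S->int we get {int}. So FIRST(S) = {epsilon, else, int}.
FOLLOW(S) includes $ since S is the start symbol.
FOLLOW(S): in F->N else S if, S is followed by if with FIRST {if}. Thus FOLLOW(S) = {$, if}.
FOLLOW(F): in S->F F (occurrence 1), F is followed by F with FIRST {epsilon, else}; in S->F F (occurrence 1), the suffix after F is nullable, so FOLLOW(F) ⊇ FOLLOW(S) = {$, if}; in S->F F (occurrence 2), the suffix after F is empty, so FOLLOW(F) ⊇ FOLLOW(S) = {$, if}. Thus FOLLOW(F) = {$, else, if}.
FOLLOW(N): in F->N else S if, N is followed by else S if with FIRST {else}; in F->N, the suffix after N is empty, so FOLLOW(N) ⊇ FOLLOW(F) = {$, else, if}. Thus FOLLOW(N) = {$, else, if}.

{$, else, if}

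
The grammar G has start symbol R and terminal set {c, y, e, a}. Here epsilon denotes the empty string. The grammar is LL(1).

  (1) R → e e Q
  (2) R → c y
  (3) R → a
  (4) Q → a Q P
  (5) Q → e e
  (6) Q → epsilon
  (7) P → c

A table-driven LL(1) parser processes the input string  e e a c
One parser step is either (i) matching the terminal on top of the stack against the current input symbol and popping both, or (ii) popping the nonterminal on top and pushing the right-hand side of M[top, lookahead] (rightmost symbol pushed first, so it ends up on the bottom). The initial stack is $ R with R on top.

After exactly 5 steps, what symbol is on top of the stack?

     Stack    Input      Action
  1  $ R      e e a c $  expand R → e e Q
  2  $ Q e e  e e a c $  match e
  3  $ Q e    e a c $    match e
  4  $ Q      a c $      expand Q → a Q P
  5  $ P Q a  a c $      match a
Stack after step 5: $ P Q (top = Q).

Q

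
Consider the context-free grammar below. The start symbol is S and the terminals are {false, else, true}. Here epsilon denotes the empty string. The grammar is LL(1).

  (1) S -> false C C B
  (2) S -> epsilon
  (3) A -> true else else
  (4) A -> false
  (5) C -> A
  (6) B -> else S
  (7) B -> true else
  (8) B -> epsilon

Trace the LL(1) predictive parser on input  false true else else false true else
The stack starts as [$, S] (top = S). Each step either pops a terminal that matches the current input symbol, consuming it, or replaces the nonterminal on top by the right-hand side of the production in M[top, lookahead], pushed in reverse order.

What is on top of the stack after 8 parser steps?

A

     Stack                 Input                                   Action
  1  $ S                   false true else else false true else $  expand S -> false C C B
  2  $ B C C false         false true else else false true else $  match false
  3  $ B C C               true else else false true else $        expand C -> A
  4  $ B C A               true else else false true else $        expand A -> true else else
  5  $ B C else else true  true else else false true else $        match true
  6  $ B C else else       else else false true else $             match else
  7  $ B C else            else false true else $                  match else
  8  $ B C                 false true else $                       expand C -> A
Stack after step 8: $ B A (top = A).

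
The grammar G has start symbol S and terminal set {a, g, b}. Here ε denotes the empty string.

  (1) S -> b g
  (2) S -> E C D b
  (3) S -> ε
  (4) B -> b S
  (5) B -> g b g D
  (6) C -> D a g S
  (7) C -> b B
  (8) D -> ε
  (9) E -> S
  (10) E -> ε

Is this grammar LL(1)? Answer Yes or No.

No

FIRST(S) = {ε, a, b}
FIRST(B) = {b, g}
FIRST(C) = {a, b}
FIRST(D) = {ε}
FIRST(E) = {ε, a, b}
FOLLOW(S) = {$, a, b}
FOLLOW(B) = {b}
FOLLOW(C) = {b}
FOLLOW(D) = {a, b}
FOLLOW(E) = {a, b}
Cell M[E, a] receives both E -> S and E -> ε — the grammar is not LL(1).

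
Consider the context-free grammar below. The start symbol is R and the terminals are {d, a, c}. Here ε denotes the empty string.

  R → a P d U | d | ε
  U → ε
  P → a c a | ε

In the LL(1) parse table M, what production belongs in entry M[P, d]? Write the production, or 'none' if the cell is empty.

FIRST(R): from R→a P d U we get {a}; from R→d we get {d}; from R→ε we get {ε}. So FIRST(R) = {ε, a, d}.
FIRST(U): from U→ε we get {ε}. So FIRST(U) = {ε}.
FIRST(P): from P→a c a we get {a}; from P→ε we get {ε}. So FIRST(P) = {ε, a}.
FOLLOW(R) includes $ since R is the start symbol.
FOLLOW(P): in R→a P d U, P is followed by d U with FIRST {d}. Thus FOLLOW(P) = {d}.
For P → a c a: FIRST(a c a) = {a}, so it goes in M[P, t] for t ∈ {a}.
For P → ε: FIRST(ε) = {ε}, so it goes in M[P, t] for t ∈ {}; since ε ∈ FIRST, also for every t ∈ FOLLOW(P) = {d}.

P → ε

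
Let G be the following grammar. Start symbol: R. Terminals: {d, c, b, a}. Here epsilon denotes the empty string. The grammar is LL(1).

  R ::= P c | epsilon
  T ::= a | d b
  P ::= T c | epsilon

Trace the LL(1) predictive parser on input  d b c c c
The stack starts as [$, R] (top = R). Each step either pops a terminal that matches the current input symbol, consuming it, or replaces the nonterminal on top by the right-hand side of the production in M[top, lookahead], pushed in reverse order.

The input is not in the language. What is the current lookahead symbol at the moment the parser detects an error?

     Stack      Input        Action
  1  $ R        d b c c c $  expand R ::= P c
  2  $ c P      d b c c c $  expand P ::= T c
  3  $ c c T    d b c c c $  expand T ::= d b
  4  $ c c b d  d b c c c $  match d
  5  $ c c b    b c c c $    match b
  6  $ c c      c c c $      match c
  7  $ c        c c $        match c
  8  $          c $          error: stack empty but input remains

c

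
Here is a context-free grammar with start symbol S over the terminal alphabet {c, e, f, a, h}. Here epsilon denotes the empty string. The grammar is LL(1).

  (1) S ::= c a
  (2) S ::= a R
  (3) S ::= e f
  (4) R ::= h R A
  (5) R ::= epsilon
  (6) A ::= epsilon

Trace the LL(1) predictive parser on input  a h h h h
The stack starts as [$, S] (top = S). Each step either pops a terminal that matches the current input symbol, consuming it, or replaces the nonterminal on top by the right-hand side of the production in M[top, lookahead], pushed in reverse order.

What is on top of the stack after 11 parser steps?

A

      Stack          Input        Action
   1  $ S            a h h h h $  expand S ::= a R
   2  $ R a          a h h h h $  match a
   3  $ R            h h h h $    expand R ::= h R A
   4  $ A R h        h h h h $    match h
   5  $ A R          h h h $      expand R ::= h R A
   6  $ A A R h      h h h $      match h
   7  $ A A R        h h $        expand R ::= h R A
   8  $ A A A R h    h h $        match h
   9  $ A A A R      h $          expand R ::= h R A
  10  $ A A A A R h  h $          match h
  11  $ A A A A R    $            expand R ::= epsilon
Stack after step 11: $ A A A A (top = A).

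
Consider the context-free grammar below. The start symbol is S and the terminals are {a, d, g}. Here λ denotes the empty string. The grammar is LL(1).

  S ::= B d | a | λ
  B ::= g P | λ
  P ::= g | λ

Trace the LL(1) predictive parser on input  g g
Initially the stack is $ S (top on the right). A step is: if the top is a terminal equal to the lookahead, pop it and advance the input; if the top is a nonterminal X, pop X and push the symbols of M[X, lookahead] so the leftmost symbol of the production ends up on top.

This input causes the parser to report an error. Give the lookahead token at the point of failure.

     Stack    Input  Action
  1  $ S      g g $  expand S ::= B d
  2  $ d B    g g $  expand B ::= g P
  3  $ d P g  g g $  match g
  4  $ d P    g $    expand P ::= g
  5  $ d g    g $    match g
  6  $ d      $      error: top is terminal d but lookahead is $

$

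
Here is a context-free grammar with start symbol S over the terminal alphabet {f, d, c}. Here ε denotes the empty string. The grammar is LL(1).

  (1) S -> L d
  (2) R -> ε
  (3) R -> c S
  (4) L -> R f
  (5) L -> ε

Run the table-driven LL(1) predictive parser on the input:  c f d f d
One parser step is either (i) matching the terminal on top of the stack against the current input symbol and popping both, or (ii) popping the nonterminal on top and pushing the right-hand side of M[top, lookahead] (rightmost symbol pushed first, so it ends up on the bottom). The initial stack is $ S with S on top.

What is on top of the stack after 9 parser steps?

f

step 1: stack=$ S  input=c f d f d $  — expand S -> L d
step 2: stack=$ d L  input=c f d f d $  — expand L -> R f
step 3: stack=$ d f R  input=c f d f d $  — expand R -> c S
step 4: stack=$ d f S c  input=c f d f d $  — match c
step 5: stack=$ d f S  input=f d f d $  — expand S -> L d
step 6: stack=$ d f d L  input=f d f d $  — expand L -> R f
step 7: stack=$ d f d f R  input=f d f d $  — expand R -> ε
step 8: stack=$ d f d f  input=f d f d $  — match f
step 9: stack=$ d f d  input=d f d $  — match d
Stack after step 9: $ d f (top = f).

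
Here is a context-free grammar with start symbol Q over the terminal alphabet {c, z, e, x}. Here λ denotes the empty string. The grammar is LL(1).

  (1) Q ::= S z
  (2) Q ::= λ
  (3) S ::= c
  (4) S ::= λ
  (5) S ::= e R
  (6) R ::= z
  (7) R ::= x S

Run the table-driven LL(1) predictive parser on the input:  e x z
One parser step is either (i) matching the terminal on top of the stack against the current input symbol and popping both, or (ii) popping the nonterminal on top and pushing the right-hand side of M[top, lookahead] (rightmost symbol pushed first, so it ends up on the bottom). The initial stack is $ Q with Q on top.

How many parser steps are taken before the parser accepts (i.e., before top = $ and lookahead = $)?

step 1: stack=$ Q  input=e x z $  — expand Q ::= S z
step 2: stack=$ z S  input=e x z $  — expand S ::= e R
step 3: stack=$ z R e  input=e x z $  — match e
step 4: stack=$ z R  input=x z $  — expand R ::= x S
step 5: stack=$ z S x  input=x z $  — match x
step 6: stack=$ z S  input=z $  — expand S ::= λ
step 7: stack=$ z  input=z $  — match z
Accept reached after 7 steps.

7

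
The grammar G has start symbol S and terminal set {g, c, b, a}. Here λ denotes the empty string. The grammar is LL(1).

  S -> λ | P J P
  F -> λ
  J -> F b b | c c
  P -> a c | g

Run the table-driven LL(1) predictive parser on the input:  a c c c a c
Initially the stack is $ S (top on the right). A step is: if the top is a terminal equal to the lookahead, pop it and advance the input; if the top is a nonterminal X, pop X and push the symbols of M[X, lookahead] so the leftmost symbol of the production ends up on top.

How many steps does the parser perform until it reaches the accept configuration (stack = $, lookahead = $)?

10

step 1: stack=$ S  input=a c c c a c $  — expand S -> P J P
step 2: stack=$ P J P  input=a c c c a c $  — expand P -> a c
step 3: stack=$ P J c a  input=a c c c a c $  — match a
step 4: stack=$ P J c  input=c c c a c $  — match c
step 5: stack=$ P J  input=c c a c $  — expand J -> c c
step 6: stack=$ P c c  input=c c a c $  — match c
step 7: stack=$ P c  input=c a c $  — match c
step 8: stack=$ P  input=a c $  — expand P -> a c
step 9: stack=$ c a  input=a c $  — match a
step 10: stack=$ c  input=c $  — match c
Accept reached after 10 steps.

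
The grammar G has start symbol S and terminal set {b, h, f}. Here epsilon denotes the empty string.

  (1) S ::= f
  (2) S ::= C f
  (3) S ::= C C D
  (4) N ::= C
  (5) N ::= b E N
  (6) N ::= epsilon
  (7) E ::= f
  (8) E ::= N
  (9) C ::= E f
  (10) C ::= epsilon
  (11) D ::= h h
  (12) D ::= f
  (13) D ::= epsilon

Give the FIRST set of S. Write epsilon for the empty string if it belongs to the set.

{epsilon, b, f, h}

FIRST(D) = {epsilon, f, h}
FIRST(S) = {epsilon, b, f, h}  (via C f, C C D)
FIRST(N) = {epsilon, b, f}  (via C)
FIRST(E) = {epsilon, b, f}  (via N)
FIRST(C) = {epsilon, b, f}  (via E f)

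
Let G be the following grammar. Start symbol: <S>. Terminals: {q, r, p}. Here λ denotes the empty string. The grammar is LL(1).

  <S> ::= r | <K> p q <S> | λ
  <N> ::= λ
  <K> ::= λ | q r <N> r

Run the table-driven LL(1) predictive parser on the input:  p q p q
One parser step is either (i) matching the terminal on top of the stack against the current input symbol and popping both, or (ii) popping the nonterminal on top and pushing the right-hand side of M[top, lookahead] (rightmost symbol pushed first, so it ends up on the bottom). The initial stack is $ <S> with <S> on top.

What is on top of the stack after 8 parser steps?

step 1: stack=$ <S>  input=p q p q $  — expand <S> ::= <K> p q <S>
step 2: stack=$ <S> q p <K>  input=p q p q $  — expand <K> ::= λ
step 3: stack=$ <S> q p  input=p q p q $  — match p
step 4: stack=$ <S> q  input=q p q $  — match q
step 5: stack=$ <S>  input=p q $  — expand <S> ::= <K> p q <S>
step 6: stack=$ <S> q p <K>  input=p q $  — expand <K> ::= λ
step 7: stack=$ <S> q p  input=p q $  — match p
step 8: stack=$ <S> q  input=q $  — match q
Stack after step 8: $ <S> (top = <S>).

<S>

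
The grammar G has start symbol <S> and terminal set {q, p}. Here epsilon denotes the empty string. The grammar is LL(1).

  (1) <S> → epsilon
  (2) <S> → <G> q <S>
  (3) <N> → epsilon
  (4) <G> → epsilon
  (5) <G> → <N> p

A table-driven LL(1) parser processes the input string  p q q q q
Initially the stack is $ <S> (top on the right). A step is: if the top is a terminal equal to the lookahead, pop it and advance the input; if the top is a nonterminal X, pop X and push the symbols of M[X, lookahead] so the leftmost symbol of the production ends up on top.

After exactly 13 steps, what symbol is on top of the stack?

q

step 1: stack=$ <S>  input=p q q q q $  — expand <S> → <G> q <S>
step 2: stack=$ <S> q <G>  input=p q q q q $  — expand <G> → <N> p
step 3: stack=$ <S> q p <N>  input=p q q q q $  — expand <N> → epsilon
step 4: stack=$ <S> q p  input=p q q q q $  — match p
step 5: stack=$ <S> q  input=q q q q $  — match q
step 6: stack=$ <S>  input=q q q $  — expand <S> → <G> q <S>
step 7: stack=$ <S> q <G>  input=q q q $  — expand <G> → epsilon
step 8: stack=$ <S> q  input=q q q $  — match q
step 9: stack=$ <S>  input=q q $  — expand <S> → <G> q <S>
step 10: stack=$ <S> q <G>  input=q q $  — expand <G> → epsilon
step 11: stack=$ <S> q  input=q q $  — match q
step 12: stack=$ <S>  input=q $  — expand <S> → <G> q <S>
step 13: stack=$ <S> q <G>  input=q $  — expand <G> → epsilon
Stack after step 13: $ <S> q (top = q).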